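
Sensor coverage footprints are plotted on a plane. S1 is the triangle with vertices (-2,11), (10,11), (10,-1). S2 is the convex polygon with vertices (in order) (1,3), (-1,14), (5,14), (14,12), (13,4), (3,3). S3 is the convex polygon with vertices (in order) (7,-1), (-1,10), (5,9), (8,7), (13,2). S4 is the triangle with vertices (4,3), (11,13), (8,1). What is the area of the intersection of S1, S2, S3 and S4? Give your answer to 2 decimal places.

The intersection is the polygon with vertices (5.727,3.273), (4.824,4.176), (7.182,7.545), (8,7), (9.2,5.8), (8.641,3.564).
By the shoelace formula its area is 11.51.

11.51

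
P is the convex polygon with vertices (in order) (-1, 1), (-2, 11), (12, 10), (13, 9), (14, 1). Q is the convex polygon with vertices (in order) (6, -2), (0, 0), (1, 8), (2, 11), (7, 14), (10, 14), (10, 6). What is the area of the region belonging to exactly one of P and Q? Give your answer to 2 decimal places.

95.04

|P| = 140.5, |Q| = 116, |P∩Q| = 80.7278.
|P △ Q| = |P| + |Q| − 2·|P∩Q| = 140.5 + 116 − 161.4556 = 95.04.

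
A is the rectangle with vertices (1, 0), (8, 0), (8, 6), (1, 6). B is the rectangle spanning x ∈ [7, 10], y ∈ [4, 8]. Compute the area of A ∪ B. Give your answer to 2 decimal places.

52.00

By inclusion–exclusion:
Individual areas: |A| = 42, |B| = 12.
|A∩B|: x∈[7,8], y∈[4,6] → 1·2 = 2.
|A ∪ B| = 54 − 2 = 52.00.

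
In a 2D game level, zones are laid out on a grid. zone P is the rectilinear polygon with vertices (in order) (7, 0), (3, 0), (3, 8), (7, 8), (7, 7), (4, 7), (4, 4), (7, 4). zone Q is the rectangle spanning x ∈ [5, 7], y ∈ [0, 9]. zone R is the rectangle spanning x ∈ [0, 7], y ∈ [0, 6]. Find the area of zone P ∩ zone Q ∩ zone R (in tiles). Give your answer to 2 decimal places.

8.00

The intersection is the polygon with vertices (5,4), (7,4), (7,0), (5,0).
By the shoelace formula its area is 8.00.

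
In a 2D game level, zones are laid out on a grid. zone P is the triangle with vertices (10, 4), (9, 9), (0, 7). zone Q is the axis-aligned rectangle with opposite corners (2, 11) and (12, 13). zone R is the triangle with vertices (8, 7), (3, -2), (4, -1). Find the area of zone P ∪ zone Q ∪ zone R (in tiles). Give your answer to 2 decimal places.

45.38

By inclusion–exclusion:
Individual areas: |zone P| = 23.5, |zone Q| = 20, |zone R| = 2.
|zone P∩zone Q| = 0.
|zone P∩zone R| = 0.1193.
|zone Q∩zone R| = 0.
|zone P∩zone Q∩zone R| = 0.
|zone P ∪ zone Q ∪ zone R| = 45.5 − 0.1193 + 0 = 45.38.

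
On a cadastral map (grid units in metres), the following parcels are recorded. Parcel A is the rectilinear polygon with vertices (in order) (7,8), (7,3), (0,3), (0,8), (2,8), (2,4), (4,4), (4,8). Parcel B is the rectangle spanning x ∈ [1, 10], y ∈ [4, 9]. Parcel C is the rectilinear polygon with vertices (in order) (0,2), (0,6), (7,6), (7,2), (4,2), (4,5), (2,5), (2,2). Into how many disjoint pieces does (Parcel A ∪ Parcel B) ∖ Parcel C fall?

(Parcel A ∪ Parcel B) ∖ Parcel C splits into 2 disjoint pieces (area 4, area 35).

2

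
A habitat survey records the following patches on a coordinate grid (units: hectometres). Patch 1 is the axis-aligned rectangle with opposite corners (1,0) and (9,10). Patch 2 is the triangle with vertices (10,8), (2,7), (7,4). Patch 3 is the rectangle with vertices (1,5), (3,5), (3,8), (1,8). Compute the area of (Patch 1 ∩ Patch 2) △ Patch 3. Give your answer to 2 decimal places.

19.17

|Patch 1 ∩ Patch 2| = 13.8958.
|(Patch 1 ∩ Patch 2) ∩ Patch 3| = 0.3625.
|(Patch 1 ∩ Patch 2) △ Patch 3| = 13.8958 + 6 − 0.725 = 19.17.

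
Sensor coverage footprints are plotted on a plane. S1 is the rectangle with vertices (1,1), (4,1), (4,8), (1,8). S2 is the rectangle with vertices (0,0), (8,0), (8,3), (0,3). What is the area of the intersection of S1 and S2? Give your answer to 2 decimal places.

6.00

|S1∩S2|: x∈[1,4], y∈[1,3] → 3·2 = 6.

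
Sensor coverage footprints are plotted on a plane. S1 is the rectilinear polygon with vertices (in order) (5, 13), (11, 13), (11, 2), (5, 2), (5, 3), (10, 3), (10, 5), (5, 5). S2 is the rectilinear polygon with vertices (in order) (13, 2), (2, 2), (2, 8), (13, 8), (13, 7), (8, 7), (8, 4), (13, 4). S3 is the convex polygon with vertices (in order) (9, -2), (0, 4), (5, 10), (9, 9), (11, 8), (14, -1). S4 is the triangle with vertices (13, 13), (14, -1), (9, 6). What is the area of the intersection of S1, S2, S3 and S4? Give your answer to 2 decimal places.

1.37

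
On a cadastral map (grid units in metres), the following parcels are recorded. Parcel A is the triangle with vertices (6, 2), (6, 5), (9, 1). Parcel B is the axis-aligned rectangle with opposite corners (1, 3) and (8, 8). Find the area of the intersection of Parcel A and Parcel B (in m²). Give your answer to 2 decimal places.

1.50

The intersection is the polygon with vertices (6,5), (7.5,3), (6,3).
By the shoelace formula its area is 1.50.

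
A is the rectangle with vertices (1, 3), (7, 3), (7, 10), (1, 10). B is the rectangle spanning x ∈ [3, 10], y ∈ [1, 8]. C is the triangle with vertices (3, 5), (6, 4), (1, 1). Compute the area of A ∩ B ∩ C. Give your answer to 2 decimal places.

The intersection is the polygon with vertices (3,3), (3,5), (6,4), (4.333,3).
By the shoelace formula its area is 3.67.

3.67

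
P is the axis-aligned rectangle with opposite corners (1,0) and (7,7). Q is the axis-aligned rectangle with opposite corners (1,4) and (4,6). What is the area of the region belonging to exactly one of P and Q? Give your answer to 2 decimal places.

36.00

|P∩Q|: x∈[1,4], y∈[4,6] → 3·2 = 6.
|P △ Q| = |P| + |Q| − 2·|P∩Q| = 42 + 6 − 12 = 36.00.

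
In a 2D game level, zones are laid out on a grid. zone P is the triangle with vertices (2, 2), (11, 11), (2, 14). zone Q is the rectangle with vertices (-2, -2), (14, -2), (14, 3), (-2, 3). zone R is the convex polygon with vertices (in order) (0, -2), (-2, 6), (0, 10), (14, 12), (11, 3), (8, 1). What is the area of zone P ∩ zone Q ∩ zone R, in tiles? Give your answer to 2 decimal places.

0.50

The intersection is the polygon with vertices (2,3), (3,3), (2,2).
By the shoelace formula its area is 0.50.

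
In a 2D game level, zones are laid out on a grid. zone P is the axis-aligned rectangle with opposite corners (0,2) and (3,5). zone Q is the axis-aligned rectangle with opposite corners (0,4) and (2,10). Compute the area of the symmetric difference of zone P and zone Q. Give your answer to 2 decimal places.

|zone P∩zone Q|: x∈[0,2], y∈[4,5] → 2·1 = 2.
|zone P △ zone Q| = |zone P| + |zone Q| − 2·|zone P∩zone Q| = 9 + 12 − 4 = 17.00.

17.00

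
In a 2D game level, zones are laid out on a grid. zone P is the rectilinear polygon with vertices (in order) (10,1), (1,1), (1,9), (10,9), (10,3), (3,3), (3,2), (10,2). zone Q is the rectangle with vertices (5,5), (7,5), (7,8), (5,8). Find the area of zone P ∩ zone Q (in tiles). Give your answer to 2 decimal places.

6.00

The intersection is the polygon with vertices (5,5), (5,8), (7,8), (7,5).
By the shoelace formula its area is 6.00.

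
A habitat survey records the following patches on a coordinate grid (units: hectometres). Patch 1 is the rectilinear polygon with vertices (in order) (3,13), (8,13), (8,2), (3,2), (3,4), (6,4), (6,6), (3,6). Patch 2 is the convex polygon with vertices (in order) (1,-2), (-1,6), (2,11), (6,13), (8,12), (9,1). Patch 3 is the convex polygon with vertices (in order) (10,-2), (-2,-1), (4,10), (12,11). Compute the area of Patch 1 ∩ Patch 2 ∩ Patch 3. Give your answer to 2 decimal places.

34.08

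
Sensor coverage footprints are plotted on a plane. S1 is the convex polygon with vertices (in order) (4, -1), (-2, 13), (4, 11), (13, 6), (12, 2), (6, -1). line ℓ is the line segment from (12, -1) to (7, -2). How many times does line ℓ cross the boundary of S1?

The segment lies entirely outside S1 and never meets its boundary.

0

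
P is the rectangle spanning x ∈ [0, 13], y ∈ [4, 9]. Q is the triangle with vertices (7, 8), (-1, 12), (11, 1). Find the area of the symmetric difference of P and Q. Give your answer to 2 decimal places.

|P| = 65, |Q| = 20, |P∩Q| = 13.5714.
|P △ Q| = |P| + |Q| − 2·|P∩Q| = 65 + 20 − 27.1429 = 57.86.

57.86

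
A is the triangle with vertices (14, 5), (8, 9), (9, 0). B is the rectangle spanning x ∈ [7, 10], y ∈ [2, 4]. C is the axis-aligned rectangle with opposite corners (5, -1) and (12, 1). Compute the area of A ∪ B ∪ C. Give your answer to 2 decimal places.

By inclusion–exclusion:
Individual areas: |A| = 25, |B| = 6, |C| = 14.
|A∩B| = 2.6667.
|A∩C| = 0.5556.
|B∩C| = 0 (no overlap).
|A∩B∩C| = 0.
|A ∪ B ∪ C| = 45 − 3.2222 + 0 = 41.78.

41.78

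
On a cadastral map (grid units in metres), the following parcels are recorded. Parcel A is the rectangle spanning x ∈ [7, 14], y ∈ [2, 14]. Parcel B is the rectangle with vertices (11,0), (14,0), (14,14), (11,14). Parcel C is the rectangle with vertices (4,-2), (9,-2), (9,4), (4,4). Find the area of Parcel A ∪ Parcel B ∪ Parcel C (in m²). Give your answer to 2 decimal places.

116.00

By inclusion–exclusion:
Individual areas: |Parcel A| = 84, |Parcel B| = 42, |Parcel C| = 30.
|Parcel A∩Parcel B|: x∈[11,14], y∈[2,14] → 3·12 = 36.
|Parcel A∩Parcel C|: x∈[7,9], y∈[2,4] → 2·2 = 4.
|Parcel B∩Parcel C| = 0 (no overlap).
|Parcel A∩Parcel B∩Parcel C| = 0.
|Parcel A ∪ Parcel B ∪ Parcel C| = 156 − 40 + 0 = 116.00.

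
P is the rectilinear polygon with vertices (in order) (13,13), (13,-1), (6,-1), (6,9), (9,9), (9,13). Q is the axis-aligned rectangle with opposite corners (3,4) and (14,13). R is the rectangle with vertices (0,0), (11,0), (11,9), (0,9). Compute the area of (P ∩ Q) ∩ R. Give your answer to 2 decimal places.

25.00

The region (P ∩ Q) ∩ R is the polygon with vertices (6,4), (6,9), (9,9), (11,9), (11,4).
By the shoelace formula its area is 25.00.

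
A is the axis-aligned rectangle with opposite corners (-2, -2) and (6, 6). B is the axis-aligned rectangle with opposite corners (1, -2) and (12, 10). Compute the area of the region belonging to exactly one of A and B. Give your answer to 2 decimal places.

|A∩B|: x∈[1,6], y∈[-2,6] → 5·8 = 40.
|A △ B| = |A| + |B| − 2·|A∩B| = 64 + 132 − 80 = 116.00.

116.00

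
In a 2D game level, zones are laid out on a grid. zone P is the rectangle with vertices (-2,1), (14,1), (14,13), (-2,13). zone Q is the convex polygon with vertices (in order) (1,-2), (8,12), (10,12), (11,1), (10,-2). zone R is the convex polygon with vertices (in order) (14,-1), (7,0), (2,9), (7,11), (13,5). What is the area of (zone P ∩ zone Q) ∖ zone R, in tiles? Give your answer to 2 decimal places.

14.84

|zone P ∩ zone Q| = 57.75.
|(zone P ∩ zone Q) ∩ zone R| = 42.9135.
|(zone P ∩ zone Q) ∖ zone R| = 57.75 − 42.9135 = 14.84.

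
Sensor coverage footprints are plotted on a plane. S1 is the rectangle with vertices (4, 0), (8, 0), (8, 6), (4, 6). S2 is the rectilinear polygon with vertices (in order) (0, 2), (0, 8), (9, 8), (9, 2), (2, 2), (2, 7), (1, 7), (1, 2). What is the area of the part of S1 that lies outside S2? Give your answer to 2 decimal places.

8.00

|S1| = 24, |S1∩S2| = 16.
|S1 ∖ S2| = |S1| − |S1∩S2| = 24 − 16 = 8.00.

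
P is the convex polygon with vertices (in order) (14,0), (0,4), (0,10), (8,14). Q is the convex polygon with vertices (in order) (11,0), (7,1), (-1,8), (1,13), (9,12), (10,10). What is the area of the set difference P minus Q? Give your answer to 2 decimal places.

24.27

|P| = 110, |P∩Q| = 85.7334.
|P ∖ Q| = |P| − |P∩Q| = 110 − 85.7334 = 24.27.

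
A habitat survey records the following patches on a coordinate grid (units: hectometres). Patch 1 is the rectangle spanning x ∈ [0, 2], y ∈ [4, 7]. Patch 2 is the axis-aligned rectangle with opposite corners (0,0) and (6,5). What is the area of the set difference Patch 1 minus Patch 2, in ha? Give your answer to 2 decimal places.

|Patch 1∩Patch 2|: x∈[0,2], y∈[4,5] → 2·1 = 2.
|Patch 1| = 6.
|Patch 1 ∖ Patch 2| = |Patch 1| − |Patch 1∩Patch 2| = 6 − 2 = 4.00.

4.00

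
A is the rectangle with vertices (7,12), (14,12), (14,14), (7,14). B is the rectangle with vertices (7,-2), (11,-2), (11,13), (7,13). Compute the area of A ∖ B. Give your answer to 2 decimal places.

|A∩B|: x∈[7,11], y∈[12,13] → 4·1 = 4.
|A| = 14.
|A ∖ B| = |A| − |A∩B| = 14 − 4 = 10.00.

10.00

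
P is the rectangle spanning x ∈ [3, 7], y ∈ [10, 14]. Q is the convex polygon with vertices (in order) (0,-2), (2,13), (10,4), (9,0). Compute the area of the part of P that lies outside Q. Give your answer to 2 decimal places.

|P| = 16, |P∩Q| = 1.5625.
|P ∖ Q| = |P| − |P∩Q| = 16 − 1.5625 = 14.44.

14.44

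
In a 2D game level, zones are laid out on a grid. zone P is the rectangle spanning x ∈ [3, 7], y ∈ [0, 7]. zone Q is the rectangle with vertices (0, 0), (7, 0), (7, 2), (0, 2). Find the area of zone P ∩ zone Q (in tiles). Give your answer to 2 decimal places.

8.00

|zone P∩zone Q|: x∈[3,7], y∈[0,2] → 4·2 = 8.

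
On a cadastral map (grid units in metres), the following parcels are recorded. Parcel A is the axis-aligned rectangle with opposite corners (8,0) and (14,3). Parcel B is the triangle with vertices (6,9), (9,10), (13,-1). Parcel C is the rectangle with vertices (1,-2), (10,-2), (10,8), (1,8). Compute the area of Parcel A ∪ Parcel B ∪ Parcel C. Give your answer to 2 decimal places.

By inclusion–exclusion:
Individual areas: |Parcel A| = 18, |Parcel B| = 18.5, |Parcel C| = 90.
|Parcel A∩Parcel B| = 2.5227.
|Parcel A∩Parcel C|: x∈[8,10], y∈[0,3] → 2·3 = 6.
|Parcel B∩Parcel C| = 7.6763.
|Parcel A∩Parcel B∩Parcel C| = 0.
|Parcel A ∪ Parcel B ∪ Parcel C| = 126.5 − 16.199 + 0 = 110.30.

110.30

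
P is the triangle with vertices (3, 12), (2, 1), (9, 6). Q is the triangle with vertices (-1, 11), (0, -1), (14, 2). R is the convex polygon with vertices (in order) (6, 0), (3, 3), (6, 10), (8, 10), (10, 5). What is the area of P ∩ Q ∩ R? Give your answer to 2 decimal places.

The intersection is the polygon with vertices (8.239,5.457), (3.75,2.25), (3,3), (4.909,7.455).
By the shoelace formula its area is 12.21.

12.21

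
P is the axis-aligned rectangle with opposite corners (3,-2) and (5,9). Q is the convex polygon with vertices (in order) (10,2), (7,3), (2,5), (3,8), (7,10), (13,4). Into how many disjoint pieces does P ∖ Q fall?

2

P ∖ Q splits into 2 disjoint pieces (area 12.4, area 1).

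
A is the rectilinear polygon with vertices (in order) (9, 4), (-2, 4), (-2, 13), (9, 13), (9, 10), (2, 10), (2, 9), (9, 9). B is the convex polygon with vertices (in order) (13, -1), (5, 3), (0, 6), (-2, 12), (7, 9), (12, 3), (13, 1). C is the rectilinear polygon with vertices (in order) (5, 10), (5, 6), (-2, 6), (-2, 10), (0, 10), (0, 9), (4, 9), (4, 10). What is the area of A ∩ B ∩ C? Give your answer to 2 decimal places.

17.67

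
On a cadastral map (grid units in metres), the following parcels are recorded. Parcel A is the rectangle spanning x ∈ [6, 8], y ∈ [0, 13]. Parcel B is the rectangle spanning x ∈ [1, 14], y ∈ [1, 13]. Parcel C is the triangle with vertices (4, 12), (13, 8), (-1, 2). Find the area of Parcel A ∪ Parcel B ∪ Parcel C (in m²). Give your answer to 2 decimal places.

161.14

By inclusion–exclusion:
Individual areas: |Parcel A| = 26, |Parcel B| = 156, |Parcel C| = 55.
|Parcel A∩Parcel B|: x∈[6,8], y∈[1,13] → 2·12 = 24.
|Parcel A∩Parcel C| = 10.4762.
|Parcel B∩Parcel C| = 51.8571.
|Parcel A∩Parcel B∩Parcel C| = 10.4762.
|Parcel A ∪ Parcel B ∪ Parcel C| = 237 − 86.3333 + 10.4762 = 161.14.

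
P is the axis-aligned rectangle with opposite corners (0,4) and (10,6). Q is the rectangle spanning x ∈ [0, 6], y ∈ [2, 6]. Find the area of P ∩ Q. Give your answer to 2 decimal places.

12.00

|P∩Q|: x∈[0,6], y∈[4,6] → 6·2 = 12.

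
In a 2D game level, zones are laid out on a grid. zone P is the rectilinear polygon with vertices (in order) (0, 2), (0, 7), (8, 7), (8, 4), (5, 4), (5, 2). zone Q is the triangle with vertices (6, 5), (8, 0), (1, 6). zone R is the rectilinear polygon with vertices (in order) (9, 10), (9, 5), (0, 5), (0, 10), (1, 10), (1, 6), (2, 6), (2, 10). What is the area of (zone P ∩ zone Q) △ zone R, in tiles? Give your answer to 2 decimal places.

43.72

|zone P ∩ zone Q| = 6.5571.
|(zone P ∩ zone Q) ∩ zone R| = 1.9167.
|(zone P ∩ zone Q) △ zone R| = 6.5571 + 41 − 3.8333 = 43.72.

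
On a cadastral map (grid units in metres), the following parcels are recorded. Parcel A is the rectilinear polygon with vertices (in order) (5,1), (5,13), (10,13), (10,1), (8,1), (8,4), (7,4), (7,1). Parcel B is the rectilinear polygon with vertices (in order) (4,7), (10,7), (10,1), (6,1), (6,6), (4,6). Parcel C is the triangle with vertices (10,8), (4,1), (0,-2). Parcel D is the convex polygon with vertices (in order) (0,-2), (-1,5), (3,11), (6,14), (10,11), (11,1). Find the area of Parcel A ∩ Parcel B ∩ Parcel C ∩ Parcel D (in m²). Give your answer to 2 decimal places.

The intersection is the polygon with vertices (6,3.333), (6,4), (9,7), (9.143,7).
By the shoelace formula its area is 1.26.

1.26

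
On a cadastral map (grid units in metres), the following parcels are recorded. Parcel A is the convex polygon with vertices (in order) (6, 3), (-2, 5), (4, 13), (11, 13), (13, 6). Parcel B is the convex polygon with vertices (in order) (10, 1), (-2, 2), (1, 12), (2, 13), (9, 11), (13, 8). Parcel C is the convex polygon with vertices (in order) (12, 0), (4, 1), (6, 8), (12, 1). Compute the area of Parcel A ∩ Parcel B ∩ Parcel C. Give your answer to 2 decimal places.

11.17

The intersection is the polygon with vertices (6,3), (4.667,3.333), (6,8), (9.134,4.343).
By the shoelace formula its area is 11.17.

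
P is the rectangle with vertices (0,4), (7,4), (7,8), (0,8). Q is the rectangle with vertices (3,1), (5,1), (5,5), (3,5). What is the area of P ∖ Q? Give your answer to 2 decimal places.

|P∩Q|: x∈[3,5], y∈[4,5] → 2·1 = 2.
|P| = 28.
|P ∖ Q| = |P| − |P∩Q| = 28 − 2 = 26.00.

26.00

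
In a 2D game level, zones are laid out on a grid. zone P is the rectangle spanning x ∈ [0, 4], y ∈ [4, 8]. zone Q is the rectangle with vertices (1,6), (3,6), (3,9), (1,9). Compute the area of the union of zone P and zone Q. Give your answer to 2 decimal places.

18.00

By inclusion–exclusion:
Individual areas: |zone P| = 16, |zone Q| = 6.
|zone P∩zone Q|: x∈[1,3], y∈[6,8] → 2·2 = 4.
|zone P ∪ zone Q| = 22 − 4 = 18.00.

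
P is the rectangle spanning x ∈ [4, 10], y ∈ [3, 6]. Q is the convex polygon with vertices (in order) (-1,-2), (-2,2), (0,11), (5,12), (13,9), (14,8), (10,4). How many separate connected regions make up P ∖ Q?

1

P ∖ Q is a single connected region.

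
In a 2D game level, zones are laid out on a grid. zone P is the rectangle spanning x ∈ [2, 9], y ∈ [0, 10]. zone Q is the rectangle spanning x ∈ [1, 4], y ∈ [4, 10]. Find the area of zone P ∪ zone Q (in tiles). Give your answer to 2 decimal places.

By inclusion–exclusion:
Individual areas: |zone P| = 70, |zone Q| = 18.
|zone P∩zone Q|: x∈[2,4], y∈[4,10] → 2·6 = 12.
|zone P ∪ zone Q| = 88 − 12 = 76.00.

76.00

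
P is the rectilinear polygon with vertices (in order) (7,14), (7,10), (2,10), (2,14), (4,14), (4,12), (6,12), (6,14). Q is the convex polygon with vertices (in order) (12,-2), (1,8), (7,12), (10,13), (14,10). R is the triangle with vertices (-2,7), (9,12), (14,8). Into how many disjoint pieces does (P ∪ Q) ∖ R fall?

(P ∪ Q) ∖ R splits into 2 disjoint pieces (area 25.063, area 58.3953).

2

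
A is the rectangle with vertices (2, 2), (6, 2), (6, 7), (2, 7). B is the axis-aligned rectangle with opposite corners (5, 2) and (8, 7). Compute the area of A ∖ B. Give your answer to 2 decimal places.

15.00

|A∩B|: x∈[5,6], y∈[2,7] → 1·5 = 5.
|A| = 20.
|A ∖ B| = |A| − |A∩B| = 20 − 5 = 15.00.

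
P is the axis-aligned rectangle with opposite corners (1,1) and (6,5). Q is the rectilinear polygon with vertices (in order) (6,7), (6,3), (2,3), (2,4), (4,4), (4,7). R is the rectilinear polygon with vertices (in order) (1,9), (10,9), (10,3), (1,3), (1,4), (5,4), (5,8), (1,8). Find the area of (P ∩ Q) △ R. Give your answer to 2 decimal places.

34.00

|P ∩ Q| = 6.
|(P ∩ Q) ∩ R| = 5.
|(P ∩ Q) △ R| = 6 + 38 − 10 = 34.00.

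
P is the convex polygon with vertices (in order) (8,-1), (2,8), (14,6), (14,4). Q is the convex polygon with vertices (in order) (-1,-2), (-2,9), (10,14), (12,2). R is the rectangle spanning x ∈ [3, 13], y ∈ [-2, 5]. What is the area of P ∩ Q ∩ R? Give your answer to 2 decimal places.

The intersection is the polygon with vertices (11.951,2.293), (11.366,1.805), (7.021,0.468), (4,5), (11.5,5).
By the shoelace formula its area is 24.75.

24.75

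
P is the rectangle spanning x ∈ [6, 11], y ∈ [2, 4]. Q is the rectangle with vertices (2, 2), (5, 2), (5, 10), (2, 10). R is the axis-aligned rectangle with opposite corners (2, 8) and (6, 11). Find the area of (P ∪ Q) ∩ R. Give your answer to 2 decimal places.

The region (P ∪ Q) ∩ R is the polygon with vertices (5,10), (5,8), (2,8), (2,10).
By the shoelace formula its area is 6.00.

6.00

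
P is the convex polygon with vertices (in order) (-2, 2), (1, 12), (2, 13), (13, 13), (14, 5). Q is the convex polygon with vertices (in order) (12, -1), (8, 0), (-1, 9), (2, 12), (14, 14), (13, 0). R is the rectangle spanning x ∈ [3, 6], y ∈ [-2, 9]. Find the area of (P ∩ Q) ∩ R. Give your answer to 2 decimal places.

15.55

The region (P ∩ Q) ∩ R is the polygon with vertices (4.737,3.263), (3,5), (3,9), (6,9), (6,3.5).
By the shoelace formula its area is 15.55.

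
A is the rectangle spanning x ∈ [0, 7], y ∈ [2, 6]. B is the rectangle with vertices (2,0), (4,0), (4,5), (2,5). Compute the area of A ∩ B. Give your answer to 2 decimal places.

6.00

|A∩B|: x∈[2,4], y∈[2,5] → 2·3 = 6.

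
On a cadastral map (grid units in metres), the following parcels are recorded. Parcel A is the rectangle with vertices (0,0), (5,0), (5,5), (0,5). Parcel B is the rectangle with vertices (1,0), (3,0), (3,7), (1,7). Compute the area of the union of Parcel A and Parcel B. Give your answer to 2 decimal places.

By inclusion–exclusion:
Individual areas: |Parcel A| = 25, |Parcel B| = 14.
|Parcel A∩Parcel B|: x∈[1,3], y∈[0,5] → 2·5 = 10.
|Parcel A ∪ Parcel B| = 39 − 10 = 29.00.

29.00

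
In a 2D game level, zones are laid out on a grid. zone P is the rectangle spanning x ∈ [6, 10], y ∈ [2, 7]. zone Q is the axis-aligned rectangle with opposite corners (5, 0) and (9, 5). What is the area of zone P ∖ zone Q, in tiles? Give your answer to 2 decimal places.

|zone P∩zone Q|: x∈[6,9], y∈[2,5] → 3·3 = 9.
|zone P| = 20.
|zone P ∖ zone Q| = |zone P| − |zone P∩zone Q| = 20 − 9 = 11.00.

11.00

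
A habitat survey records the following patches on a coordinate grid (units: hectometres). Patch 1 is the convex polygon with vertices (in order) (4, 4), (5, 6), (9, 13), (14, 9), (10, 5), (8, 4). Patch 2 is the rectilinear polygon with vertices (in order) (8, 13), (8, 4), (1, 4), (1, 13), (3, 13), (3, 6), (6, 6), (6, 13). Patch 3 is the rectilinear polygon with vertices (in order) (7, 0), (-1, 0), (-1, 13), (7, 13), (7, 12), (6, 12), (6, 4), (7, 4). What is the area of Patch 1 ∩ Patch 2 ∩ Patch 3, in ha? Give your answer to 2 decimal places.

3.00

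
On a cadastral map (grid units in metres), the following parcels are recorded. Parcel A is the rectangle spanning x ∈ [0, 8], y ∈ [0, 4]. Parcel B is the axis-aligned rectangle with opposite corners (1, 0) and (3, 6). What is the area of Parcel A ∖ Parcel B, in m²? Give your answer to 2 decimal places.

24.00

|Parcel A∩Parcel B|: x∈[1,3], y∈[0,4] → 2·4 = 8.
|Parcel A| = 32.
|Parcel A ∖ Parcel B| = |Parcel A| − |Parcel A∩Parcel B| = 32 − 8 = 24.00.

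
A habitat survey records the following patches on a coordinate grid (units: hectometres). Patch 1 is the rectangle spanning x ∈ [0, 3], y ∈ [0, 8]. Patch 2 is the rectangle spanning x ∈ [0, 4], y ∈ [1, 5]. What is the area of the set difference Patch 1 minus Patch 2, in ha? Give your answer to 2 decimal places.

|Patch 1∩Patch 2|: x∈[0,3], y∈[1,5] → 3·4 = 12.
|Patch 1| = 24.
|Patch 1 ∖ Patch 2| = |Patch 1| − |Patch 1∩Patch 2| = 24 − 12 = 12.00.

12.00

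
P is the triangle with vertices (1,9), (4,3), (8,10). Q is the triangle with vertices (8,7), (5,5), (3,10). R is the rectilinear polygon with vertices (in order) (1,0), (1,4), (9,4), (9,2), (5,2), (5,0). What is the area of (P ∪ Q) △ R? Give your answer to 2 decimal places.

|P ∪ Q| = 24.9858.
|(P ∪ Q) ∩ R| = 0.5357.
|(P ∪ Q) △ R| = 24.9858 + 24 − 1.0714 = 47.91.

47.91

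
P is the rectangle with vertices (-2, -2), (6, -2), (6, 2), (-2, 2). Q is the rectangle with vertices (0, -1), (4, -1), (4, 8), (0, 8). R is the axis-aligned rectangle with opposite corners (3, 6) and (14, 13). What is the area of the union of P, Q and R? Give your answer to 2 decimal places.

By inclusion–exclusion:
Individual areas: |P| = 32, |Q| = 36, |R| = 77.
|P∩Q|: x∈[0,4], y∈[-1,2] → 4·3 = 12.
|P∩R| = 0 (no overlap).
|Q∩R|: x∈[3,4], y∈[6,8] → 1·2 = 2.
|P∩Q∩R| = 0.
|P ∪ Q ∪ R| = 145 − 14 + 0 = 131.00.

131.00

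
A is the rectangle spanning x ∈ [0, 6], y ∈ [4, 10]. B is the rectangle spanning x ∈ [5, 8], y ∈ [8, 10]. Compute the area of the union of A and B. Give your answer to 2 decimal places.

40.00

By inclusion–exclusion:
Individual areas: |A| = 36, |B| = 6.
|A∩B|: x∈[5,6], y∈[8,10] → 1·2 = 2.
|A ∪ B| = 42 − 2 = 40.00.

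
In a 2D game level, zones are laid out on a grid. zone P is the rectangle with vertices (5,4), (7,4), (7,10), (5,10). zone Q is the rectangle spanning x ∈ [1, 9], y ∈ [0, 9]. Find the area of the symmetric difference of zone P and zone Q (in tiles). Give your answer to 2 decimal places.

|zone P∩zone Q|: x∈[5,7], y∈[4,9] → 2·5 = 10.
|zone P △ zone Q| = |zone P| + |zone Q| − 2·|zone P∩zone Q| = 12 + 72 − 20 = 64.00.

64.00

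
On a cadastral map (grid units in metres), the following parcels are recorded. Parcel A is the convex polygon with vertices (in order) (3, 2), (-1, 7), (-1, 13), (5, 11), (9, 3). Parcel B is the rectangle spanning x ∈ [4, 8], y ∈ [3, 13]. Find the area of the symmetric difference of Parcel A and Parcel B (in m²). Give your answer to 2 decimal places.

|Parcel A| = 67, |Parcel B| = 40, |Parcel A∩Parcel B| = 23.1667.
|Parcel A △ Parcel B| = |Parcel A| + |Parcel B| − 2·|Parcel A∩Parcel B| = 67 + 40 − 46.3333 = 60.67.

60.67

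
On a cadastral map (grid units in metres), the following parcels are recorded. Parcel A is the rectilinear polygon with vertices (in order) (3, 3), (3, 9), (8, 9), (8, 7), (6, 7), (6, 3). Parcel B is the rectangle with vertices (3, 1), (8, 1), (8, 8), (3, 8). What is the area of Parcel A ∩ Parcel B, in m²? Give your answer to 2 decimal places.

The intersection is the polygon with vertices (3,8), (8,8), (8,7), (6,7), (6,3), (3,3).
By the shoelace formula its area is 17.00.

17.00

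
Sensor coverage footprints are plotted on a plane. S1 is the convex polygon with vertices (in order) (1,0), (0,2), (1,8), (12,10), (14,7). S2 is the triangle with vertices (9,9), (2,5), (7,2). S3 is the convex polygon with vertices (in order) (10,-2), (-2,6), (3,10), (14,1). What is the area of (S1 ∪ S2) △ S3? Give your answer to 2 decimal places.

76.37

|S1 ∪ S2| = 75.421.
|(S1 ∪ S2) ∩ S3| = 38.7756.
|(S1 ∪ S2) △ S3| = 75.421 + 78.5 − 77.5511 = 76.37.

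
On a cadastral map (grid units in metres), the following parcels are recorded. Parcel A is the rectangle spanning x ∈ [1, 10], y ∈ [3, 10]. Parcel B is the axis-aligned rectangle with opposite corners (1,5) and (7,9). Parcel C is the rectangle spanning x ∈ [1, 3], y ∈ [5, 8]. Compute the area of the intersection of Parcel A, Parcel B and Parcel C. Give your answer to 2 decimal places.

6.00

The intersection is the polygon with vertices (1,5), (1,8), (3,8), (3,5).
By the shoelace formula its area is 6.00.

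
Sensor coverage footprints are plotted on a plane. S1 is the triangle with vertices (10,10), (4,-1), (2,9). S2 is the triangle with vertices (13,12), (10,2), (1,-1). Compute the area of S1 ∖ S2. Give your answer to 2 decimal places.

|S1| = 41, |S1∩S2| = 7.4827.
|S1 ∖ S2| = |S1| − |S1∩S2| = 41 − 7.4827 = 33.52.

33.52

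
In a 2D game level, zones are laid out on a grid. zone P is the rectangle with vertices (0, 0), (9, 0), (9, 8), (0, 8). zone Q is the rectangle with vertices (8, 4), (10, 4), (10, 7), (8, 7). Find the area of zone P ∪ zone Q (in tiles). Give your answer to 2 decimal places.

By inclusion–exclusion:
Individual areas: |zone P| = 72, |zone Q| = 6.
|zone P∩zone Q|: x∈[8,9], y∈[4,7] → 1·3 = 3.
|zone P ∪ zone Q| = 78 − 3 = 75.00.

75.00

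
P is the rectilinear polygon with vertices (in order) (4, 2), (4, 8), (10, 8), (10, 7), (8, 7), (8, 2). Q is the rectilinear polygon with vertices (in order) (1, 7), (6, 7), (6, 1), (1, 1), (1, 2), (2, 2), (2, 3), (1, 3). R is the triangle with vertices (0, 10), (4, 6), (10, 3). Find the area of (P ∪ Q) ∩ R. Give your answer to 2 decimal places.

The region (P ∪ Q) ∩ R is the polygon with vertices (8,4), (4,6), (3,7), (4,7), (4,7.2), (8,4.4).
By the shoelace formula its area is 3.70.

3.70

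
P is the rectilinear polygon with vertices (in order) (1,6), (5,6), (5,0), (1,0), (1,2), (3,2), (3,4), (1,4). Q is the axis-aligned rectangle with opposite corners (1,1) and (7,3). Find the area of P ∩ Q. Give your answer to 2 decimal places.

The intersection is the polygon with vertices (5,1), (1,1), (1,2), (3,2), (3,3), (5,3).
By the shoelace formula its area is 6.00.

6.00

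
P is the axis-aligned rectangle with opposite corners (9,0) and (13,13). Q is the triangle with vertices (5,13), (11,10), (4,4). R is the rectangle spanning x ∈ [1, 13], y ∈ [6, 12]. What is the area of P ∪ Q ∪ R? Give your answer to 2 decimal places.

103.17

By inclusion–exclusion:
Individual areas: |P| = 52, |Q| = 28.5, |R| = 72.
|P∩Q| = 2.7143.
|P∩R|: x∈[9,13], y∈[6,12] → 4·6 = 24.
|Q∩R| = 25.3333.
|P∩Q∩R| = 2.7143.
|P ∪ Q ∪ R| = 152.5 − 52.0476 + 2.7143 = 103.17.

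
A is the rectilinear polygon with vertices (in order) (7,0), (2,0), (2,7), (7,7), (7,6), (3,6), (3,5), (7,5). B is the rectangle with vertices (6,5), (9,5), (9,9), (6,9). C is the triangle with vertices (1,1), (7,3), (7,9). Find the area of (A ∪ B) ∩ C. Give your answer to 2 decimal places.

|A ∪ B| = 42.
|(A ∪ B) ∩ C| = 15.71.

15.71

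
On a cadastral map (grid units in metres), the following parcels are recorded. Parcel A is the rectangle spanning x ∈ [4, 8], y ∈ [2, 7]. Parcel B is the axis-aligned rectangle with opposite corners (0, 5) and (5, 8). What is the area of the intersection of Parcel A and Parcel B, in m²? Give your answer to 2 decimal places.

2.00

|Parcel A∩Parcel B|: x∈[4,5], y∈[5,7] → 1·2 = 2.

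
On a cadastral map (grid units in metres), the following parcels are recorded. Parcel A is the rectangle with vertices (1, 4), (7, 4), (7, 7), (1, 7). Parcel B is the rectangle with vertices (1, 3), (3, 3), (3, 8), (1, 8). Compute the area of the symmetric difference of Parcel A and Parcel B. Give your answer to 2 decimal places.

|Parcel A∩Parcel B|: x∈[1,3], y∈[4,7] → 2·3 = 6.
|Parcel A △ Parcel B| = |Parcel A| + |Parcel B| − 2·|Parcel A∩Parcel B| = 18 + 10 − 12 = 16.00.

16.00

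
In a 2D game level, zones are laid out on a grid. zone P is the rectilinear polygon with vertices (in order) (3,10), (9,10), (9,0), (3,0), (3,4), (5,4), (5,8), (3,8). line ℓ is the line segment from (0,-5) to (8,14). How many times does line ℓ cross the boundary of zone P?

4

The segment meets the boundary at (6.316,10), (5,6.875), (3.789,4), (3,2.125).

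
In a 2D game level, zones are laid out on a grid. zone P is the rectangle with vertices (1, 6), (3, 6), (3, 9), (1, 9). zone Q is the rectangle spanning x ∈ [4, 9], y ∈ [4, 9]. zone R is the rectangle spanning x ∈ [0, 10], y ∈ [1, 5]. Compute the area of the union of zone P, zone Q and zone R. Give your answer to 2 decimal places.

66.00

By inclusion–exclusion:
Individual areas: |zone P| = 6, |zone Q| = 25, |zone R| = 40.
|zone P∩zone Q| = 0 (no overlap).
|zone P∩zone R| = 0 (no overlap).
|zone Q∩zone R|: x∈[4,9], y∈[4,5] → 5·1 = 5.
|zone P∩zone Q∩zone R| = 0.
|zone P ∪ zone Q ∪ zone R| = 71 − 5 + 0 = 66.00.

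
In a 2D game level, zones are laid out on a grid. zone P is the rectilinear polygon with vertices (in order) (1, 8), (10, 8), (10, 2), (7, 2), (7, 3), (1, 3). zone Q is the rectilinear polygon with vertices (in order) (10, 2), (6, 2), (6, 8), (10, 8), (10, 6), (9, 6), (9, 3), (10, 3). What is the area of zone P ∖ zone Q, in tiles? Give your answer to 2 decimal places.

28.00

|zone P| = 48, |zone P∩zone Q| = 20.
|zone P ∖ zone Q| = |zone P| − |zone P∩zone Q| = 48 − 20 = 28.00.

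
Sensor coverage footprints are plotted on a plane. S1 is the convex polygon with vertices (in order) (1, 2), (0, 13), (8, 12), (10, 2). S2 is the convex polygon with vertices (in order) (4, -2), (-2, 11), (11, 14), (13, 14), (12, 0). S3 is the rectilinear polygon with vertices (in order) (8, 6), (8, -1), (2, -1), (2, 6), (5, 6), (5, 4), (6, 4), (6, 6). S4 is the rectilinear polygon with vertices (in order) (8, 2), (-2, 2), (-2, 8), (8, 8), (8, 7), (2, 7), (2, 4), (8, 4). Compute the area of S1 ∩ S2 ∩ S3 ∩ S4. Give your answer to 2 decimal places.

11.97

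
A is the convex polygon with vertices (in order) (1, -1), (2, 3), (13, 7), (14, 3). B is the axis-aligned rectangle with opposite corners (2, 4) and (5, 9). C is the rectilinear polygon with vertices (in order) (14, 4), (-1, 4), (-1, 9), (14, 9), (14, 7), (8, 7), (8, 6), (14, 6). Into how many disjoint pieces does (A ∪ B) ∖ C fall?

2

(A ∪ B) ∖ C splits into 2 disjoint pieces (area 34.5, area 1.5).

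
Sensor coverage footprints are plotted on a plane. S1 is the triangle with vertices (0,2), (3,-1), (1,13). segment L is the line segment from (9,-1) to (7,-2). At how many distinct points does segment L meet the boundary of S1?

The segment lies entirely outside S1 and never meets its boundary.

0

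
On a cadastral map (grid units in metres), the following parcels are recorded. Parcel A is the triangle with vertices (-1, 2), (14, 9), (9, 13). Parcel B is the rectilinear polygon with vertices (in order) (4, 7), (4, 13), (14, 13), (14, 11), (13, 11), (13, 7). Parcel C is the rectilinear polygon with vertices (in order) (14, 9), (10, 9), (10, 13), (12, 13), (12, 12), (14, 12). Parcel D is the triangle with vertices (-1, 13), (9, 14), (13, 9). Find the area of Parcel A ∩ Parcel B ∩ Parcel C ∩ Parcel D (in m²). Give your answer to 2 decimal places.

The intersection is the polygon with vertices (10,12.2), (11.222,11.222), (13,9), (10,9.857).
By the shoelace formula its area is 4.00.

4.00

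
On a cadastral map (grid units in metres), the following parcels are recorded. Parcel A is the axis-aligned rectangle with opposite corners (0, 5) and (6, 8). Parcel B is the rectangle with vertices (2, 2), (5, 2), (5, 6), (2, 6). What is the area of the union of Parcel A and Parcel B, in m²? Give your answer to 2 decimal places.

27.00

By inclusion–exclusion:
Individual areas: |Parcel A| = 18, |Parcel B| = 12.
|Parcel A∩Parcel B|: x∈[2,5], y∈[5,6] → 3·1 = 3.
|Parcel A ∪ Parcel B| = 30 − 3 = 27.00.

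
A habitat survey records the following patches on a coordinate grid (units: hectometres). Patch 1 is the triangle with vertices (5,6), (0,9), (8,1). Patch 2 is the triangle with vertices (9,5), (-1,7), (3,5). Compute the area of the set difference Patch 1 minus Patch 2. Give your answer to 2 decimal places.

|Patch 1| = 8, |Patch 1∩Patch 2| = 1.8114.
|Patch 1 ∖ Patch 2| = |Patch 1| − |Patch 1∩Patch 2| = 8 − 1.8114 = 6.19.

6.19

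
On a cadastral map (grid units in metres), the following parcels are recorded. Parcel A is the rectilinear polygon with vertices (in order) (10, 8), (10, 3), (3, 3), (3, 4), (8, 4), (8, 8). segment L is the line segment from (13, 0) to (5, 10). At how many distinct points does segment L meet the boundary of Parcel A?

2

The segment meets the boundary at (8,6.25), (10,3.75).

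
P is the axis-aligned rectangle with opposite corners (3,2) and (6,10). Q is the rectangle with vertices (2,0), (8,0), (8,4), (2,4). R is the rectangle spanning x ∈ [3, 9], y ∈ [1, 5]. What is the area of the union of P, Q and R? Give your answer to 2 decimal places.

48.00

By inclusion–exclusion:
Individual areas: |P| = 24, |Q| = 24, |R| = 24.
|P∩Q|: x∈[3,6], y∈[2,4] → 3·2 = 6.
|P∩R|: x∈[3,6], y∈[2,5] → 3·3 = 9.
|Q∩R|: x∈[3,8], y∈[1,4] → 5·3 = 15.
|P∩Q∩R| = 6.
|P ∪ Q ∪ R| = 72 − 30 + 6 = 48.00.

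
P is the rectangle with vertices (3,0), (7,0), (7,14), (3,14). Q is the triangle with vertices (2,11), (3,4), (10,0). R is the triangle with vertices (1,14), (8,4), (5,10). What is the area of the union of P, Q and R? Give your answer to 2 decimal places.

63.57

By inclusion–exclusion:
Individual areas: |P| = 56, |Q| = 22.5, |R| = 6.
|P∩Q| = 16.0714.
|P∩R| = 4.8571.
|Q∩R| = 0.
|P∩Q∩R| = 0.
|P ∪ Q ∪ R| = 84.5 − 20.9286 + 0 = 63.57.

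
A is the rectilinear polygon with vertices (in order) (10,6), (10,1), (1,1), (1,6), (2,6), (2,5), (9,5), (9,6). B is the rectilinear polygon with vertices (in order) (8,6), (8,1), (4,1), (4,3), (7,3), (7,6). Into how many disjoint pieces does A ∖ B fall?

A ∖ B splits into 2 disjoint pieces (area 9, area 19).

2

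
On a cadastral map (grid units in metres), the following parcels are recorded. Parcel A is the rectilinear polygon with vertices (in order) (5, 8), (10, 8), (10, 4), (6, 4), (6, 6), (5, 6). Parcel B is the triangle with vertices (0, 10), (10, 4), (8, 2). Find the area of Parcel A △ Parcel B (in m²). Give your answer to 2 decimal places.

23.00

|Parcel A| = 18, |Parcel B| = 16, |Parcel A∩Parcel B| = 5.5.
|Parcel A △ Parcel B| = |Parcel A| + |Parcel B| − 2·|Parcel A∩Parcel B| = 18 + 16 − 11 = 23.00.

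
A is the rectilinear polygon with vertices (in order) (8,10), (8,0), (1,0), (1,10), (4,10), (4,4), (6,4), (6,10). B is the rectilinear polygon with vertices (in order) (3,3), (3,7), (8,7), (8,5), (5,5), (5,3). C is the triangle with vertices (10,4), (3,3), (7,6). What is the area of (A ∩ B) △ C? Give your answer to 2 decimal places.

12.82

|A ∩ B| = 9.
|(A ∩ B) ∩ C| = 2.3393.
|(A ∩ B) △ C| = 9 + 8.5 − 4.6786 = 12.82.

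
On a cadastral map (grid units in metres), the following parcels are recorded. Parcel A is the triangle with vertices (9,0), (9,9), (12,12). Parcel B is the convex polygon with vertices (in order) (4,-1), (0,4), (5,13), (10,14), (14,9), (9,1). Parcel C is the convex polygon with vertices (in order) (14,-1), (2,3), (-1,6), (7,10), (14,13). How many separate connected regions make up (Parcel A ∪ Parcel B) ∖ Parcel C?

3

(Parcel A ∪ Parcel B) ∖ Parcel C splits into 3 disjoint pieces (area 14.7305, area 24.9198, area 0.0513).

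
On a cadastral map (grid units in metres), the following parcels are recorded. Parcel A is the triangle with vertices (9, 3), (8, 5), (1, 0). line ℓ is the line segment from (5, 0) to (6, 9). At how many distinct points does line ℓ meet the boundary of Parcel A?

2

The segment meets the boundary at (5.345,3.103), (5.174,1.565).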